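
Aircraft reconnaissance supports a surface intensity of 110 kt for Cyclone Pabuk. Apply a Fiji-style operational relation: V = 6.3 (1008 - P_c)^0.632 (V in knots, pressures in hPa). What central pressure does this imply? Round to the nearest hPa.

916 hPa

ΔP = (V / 6.3)^(1/0.632) = (110/6.3)^1.582.
110/6.3 = 17.460; 17.460^1.582 ≈ 92.32 hPa.
P_c = 1008 − 92.32 = 915.68 ≈ 916 hPa.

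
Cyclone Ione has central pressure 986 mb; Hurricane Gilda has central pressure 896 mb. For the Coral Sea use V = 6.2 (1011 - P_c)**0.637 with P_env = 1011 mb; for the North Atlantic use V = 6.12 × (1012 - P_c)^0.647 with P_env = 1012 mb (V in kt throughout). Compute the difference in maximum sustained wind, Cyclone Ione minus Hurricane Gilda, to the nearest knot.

Cyclone Ione: ΔP = 25; V ≈ 6.2 × 25^0.637 ≈ 48.18 kt.
Hurricane Gilda: ΔP = 116; V ≈ 6.12 × 116^0.647 ≈ 132.57 kt.
Difference ≈ 48.18 − 132.57 = -84.39 → -84 kt.

-84 kt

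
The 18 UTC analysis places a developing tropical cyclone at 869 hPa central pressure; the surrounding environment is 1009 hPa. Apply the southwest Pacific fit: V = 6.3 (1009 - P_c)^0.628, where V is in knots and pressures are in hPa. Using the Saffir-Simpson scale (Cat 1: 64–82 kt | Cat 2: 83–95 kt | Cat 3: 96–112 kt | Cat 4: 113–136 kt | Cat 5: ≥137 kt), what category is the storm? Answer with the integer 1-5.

5

ΔP = 1009 − 869 = 140 hPa.
V ≈ 6.3 × 140^0.628 = 6.3 × 22.27 ≈ 140 kt.
140 kt falls in the Category 5 band.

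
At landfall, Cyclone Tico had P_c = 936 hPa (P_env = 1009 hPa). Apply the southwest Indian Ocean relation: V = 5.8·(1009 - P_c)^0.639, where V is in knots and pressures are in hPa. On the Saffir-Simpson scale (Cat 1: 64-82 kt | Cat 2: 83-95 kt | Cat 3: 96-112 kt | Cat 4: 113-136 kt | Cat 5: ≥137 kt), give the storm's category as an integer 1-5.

2

ΔP = 1009 − 936 = 73 hPa.
V ≈ 5.8 × 73^0.639 = 5.8 × 15.51 ≈ 90 kt.
90 kt falls in the Category 2 band.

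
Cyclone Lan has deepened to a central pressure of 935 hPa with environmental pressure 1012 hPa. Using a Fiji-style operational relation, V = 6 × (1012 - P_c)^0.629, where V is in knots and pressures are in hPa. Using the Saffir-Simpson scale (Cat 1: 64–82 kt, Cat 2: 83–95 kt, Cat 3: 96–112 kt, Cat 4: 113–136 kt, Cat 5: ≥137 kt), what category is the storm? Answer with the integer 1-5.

ΔP = 1012 − 935 = 77 hPa.
V ≈ 6 × 77^0.629 = 6 × 15.37 ≈ 92 kt.
92 kt falls in the Category 2 band.

2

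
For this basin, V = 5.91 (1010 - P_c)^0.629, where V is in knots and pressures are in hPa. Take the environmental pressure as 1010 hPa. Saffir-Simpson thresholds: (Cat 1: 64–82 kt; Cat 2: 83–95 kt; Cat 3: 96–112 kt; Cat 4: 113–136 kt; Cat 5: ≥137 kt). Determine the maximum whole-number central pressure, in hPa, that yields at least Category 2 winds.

943 hPa

Category 2 begins at V = 83 kt.
Required ΔP = (83/5.91)^(1/0.629) = 14.044^1.590 ≈ 66.73 hPa.
P_c ≤ 1010 − 66.73 = 943.27, so the highest integer P_c is 943 hPa.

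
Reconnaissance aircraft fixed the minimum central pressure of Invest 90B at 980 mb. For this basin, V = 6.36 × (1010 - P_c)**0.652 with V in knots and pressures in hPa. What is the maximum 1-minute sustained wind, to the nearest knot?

ΔP = 1010 − 980 = 30 mb.
30^0.652 ≈ 9.185.
V ≈ 6.36 × 9.185 ≈ 58.4 kt.

58 kt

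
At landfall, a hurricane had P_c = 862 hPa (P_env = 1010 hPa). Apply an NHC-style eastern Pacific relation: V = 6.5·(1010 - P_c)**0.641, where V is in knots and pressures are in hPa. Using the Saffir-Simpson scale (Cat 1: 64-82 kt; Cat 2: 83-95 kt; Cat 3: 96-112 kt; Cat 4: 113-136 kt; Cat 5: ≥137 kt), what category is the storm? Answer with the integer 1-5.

ΔP = 1010 − 862 = 148 hPa.
V ≈ 6.5 × 148^0.641 = 6.5 × 24.61 ≈ 160 kt.
160 kt falls in the Category 5 band.

5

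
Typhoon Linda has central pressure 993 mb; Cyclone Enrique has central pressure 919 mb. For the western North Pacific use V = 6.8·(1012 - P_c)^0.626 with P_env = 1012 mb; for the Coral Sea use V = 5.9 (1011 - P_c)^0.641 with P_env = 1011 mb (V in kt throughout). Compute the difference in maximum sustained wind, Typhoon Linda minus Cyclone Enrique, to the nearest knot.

Typhoon Linda: ΔP = 19; V ≈ 6.8 × 19^0.626 ≈ 42.95 kt.
Cyclone Enrique: ΔP = 92; V ≈ 5.9 × 92^0.641 ≈ 107.06 kt.
Difference ≈ 42.95 − 107.06 = -64.11 → -64 kt.

-64 kt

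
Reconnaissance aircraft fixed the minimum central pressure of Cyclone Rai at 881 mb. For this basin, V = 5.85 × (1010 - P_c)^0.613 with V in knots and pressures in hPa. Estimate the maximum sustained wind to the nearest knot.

115 kt

ΔP = 1010 − 881 = 129 mb.
129^0.613 ≈ 19.669.
V ≈ 5.85 × 19.669 ≈ 115.1 kt.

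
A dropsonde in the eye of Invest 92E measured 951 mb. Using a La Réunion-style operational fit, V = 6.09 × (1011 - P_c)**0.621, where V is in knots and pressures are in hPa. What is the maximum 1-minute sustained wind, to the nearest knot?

ΔP = 1011 − 951 = 60 mb.
60^0.621 ≈ 12.713.
V ≈ 6.09 × 12.713 ≈ 77.4 kt.

77 kt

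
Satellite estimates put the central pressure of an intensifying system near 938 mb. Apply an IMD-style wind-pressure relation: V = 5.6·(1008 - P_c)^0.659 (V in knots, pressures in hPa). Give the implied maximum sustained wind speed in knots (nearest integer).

92 kt

ΔP = 1008 − 938 = 70 mb.
70^0.659 ≈ 16.441.
V ≈ 5.6 × 16.441 ≈ 92.1 kt.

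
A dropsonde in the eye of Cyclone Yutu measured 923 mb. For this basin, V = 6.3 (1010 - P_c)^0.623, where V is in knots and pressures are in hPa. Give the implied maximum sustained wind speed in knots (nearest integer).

102 kt

ΔP = 1010 − 923 = 87 mb.
87^0.623 ≈ 16.156.
V ≈ 6.3 × 16.156 ≈ 101.8 kt.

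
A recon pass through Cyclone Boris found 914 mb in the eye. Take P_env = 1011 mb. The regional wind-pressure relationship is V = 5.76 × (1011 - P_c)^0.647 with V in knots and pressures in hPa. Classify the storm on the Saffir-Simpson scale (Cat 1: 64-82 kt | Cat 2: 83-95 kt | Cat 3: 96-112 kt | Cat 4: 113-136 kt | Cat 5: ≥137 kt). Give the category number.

ΔP = 1011 − 914 = 97 mb.
V ≈ 5.76 × 97^0.647 = 5.76 × 19.29 ≈ 111 kt.
111 kt falls in the Category 3 band.

3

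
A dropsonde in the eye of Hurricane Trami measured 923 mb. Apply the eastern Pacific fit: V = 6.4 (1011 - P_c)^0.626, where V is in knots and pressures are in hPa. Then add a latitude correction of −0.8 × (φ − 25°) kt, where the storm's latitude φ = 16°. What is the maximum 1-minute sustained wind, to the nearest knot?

ΔP = 1011 − 923 = 88 mb.
88^0.626 ≈ 16.491.
V ≈ 6.4 × 16.491 ≈ 105.5 kt.
Latitude correction: −0.8 × (16 − 25) = 7.2 kt.
Corrected V ≈ 112.7 kt → 113 kt.

113 kt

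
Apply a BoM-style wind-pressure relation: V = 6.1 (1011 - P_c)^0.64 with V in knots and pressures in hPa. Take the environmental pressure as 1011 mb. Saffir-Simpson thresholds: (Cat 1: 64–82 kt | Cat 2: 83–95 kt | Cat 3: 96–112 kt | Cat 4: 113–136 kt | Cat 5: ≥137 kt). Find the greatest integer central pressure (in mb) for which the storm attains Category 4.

915 mb

Category 4 begins at V = 113 kt.
Required ΔP = (113/6.1)^(1/0.64) = 18.525^1.562 ≈ 95.69 mb.
P_c ≤ 1011 − 95.69 = 915.31, so the highest integer P_c is 915 mb.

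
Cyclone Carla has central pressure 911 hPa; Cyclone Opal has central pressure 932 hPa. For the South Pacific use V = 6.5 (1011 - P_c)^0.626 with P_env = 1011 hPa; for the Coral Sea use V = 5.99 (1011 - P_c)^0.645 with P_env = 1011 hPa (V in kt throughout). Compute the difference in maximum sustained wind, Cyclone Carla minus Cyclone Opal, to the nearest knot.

Cyclone Carla: ΔP = 100; V ≈ 6.5 × 100^0.626 ≈ 116.12 kt.
Cyclone Opal: ΔP = 79; V ≈ 5.99 × 79^0.645 ≈ 100.32 kt.
Difference ≈ 116.12 − 100.32 = 15.80 → 16 kt.

16 kt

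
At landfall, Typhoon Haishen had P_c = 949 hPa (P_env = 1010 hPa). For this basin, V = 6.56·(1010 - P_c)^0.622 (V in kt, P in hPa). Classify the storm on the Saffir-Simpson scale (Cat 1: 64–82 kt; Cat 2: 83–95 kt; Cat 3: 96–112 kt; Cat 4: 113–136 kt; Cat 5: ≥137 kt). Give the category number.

2

ΔP = 1010 − 949 = 61 hPa.
V ≈ 6.56 × 61^0.622 = 6.56 × 12.90 ≈ 85 kt.
85 kt falls in the Category 2 band.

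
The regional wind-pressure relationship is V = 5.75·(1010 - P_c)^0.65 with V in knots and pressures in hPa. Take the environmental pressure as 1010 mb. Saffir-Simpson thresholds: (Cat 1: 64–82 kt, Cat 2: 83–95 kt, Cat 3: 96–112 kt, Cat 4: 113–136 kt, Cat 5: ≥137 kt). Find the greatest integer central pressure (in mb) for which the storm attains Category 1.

969 mb

Category 1 begins at V = 64 kt.
Required ΔP = (64/5.75)^(1/0.65) = 11.130^1.538 ≈ 40.74 mb.
P_c ≤ 1010 − 40.74 = 969.26, so the highest integer P_c is 969 mb.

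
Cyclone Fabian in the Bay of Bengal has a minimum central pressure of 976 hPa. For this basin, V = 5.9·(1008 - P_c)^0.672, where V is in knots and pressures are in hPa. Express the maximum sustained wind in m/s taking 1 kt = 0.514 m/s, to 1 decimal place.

31.1 m/s

ΔP = 1008 − 976 = 32 hPa.
V ≈ 5.9 × 32^0.672 = 5.9 × 10.267 ≈ 60.578 kt.
60.578 × 0.514 ≈ 31.14 m/s → 31.1 m/s.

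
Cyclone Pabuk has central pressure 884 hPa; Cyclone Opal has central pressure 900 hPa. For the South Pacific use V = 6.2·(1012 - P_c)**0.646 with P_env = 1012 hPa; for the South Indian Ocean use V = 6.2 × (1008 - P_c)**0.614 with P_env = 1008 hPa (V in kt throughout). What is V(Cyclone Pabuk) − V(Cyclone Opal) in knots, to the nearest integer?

33 kt

Cyclone Pabuk: ΔP = 128; V ≈ 6.2 × 128^0.646 ≈ 142.45 kt.
Cyclone Opal: ΔP = 108; V ≈ 6.2 × 108^0.614 ≈ 109.88 kt.
Difference ≈ 142.45 − 109.88 = 32.57 → 33 kt.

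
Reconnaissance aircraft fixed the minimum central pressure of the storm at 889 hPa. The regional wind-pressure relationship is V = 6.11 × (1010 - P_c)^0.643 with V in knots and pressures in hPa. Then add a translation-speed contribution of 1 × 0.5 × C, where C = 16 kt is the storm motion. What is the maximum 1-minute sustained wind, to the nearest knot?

ΔP = 1010 − 889 = 121 hPa.
121^0.643 ≈ 21.839.
V ≈ 6.11 × 21.839 ≈ 133.4 kt.
Translation term: 1 × 0.5 × 16 = 8 kt.
Corrected V ≈ 141.4 kt → 141 kt.

141 kt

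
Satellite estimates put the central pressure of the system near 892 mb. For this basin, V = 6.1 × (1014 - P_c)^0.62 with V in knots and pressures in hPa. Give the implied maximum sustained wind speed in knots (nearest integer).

ΔP = 1014 − 892 = 122 mb.
122^0.62 ≈ 19.658.
V ≈ 6.1 × 19.658 ≈ 119.9 kt.

120 kt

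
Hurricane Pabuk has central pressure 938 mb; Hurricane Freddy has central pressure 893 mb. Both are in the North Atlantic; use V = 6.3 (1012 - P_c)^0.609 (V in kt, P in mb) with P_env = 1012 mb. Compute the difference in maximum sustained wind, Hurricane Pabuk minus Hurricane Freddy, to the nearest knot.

-29 kt

Hurricane Pabuk: ΔP = 74; V ≈ 6.3 × 74^0.609 ≈ 86.64 kt.
Hurricane Freddy: ΔP = 119; V ≈ 6.3 × 119^0.609 ≈ 115.70 kt.
Difference ≈ 86.64 − 115.70 = -29.06 → -29 kt.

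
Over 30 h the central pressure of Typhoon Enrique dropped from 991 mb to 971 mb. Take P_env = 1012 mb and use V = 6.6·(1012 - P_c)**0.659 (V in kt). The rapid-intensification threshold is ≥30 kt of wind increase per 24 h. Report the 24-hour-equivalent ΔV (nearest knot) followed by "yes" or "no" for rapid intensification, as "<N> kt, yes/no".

22 kt, no

V₁: ΔP = 21, V ≈ 6.6 × 21^0.659 ≈ 49.08 kt.
V₂: ΔP = 41, V ≈ 6.6 × 41^0.659 ≈ 76.27 kt.
ΔV over 30 h = 27.19 kt → 24 h equivalent = 27.19 × 24/30 ≈ 21.75 kt.
22 kt < 30 kt ⇒ not rapid intensification.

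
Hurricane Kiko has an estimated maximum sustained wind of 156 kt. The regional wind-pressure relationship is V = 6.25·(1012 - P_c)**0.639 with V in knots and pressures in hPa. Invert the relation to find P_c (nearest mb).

ΔP = (V / 6.25)^(1/0.639) = (156/6.25)^1.565.
156/6.25 = 24.960; 24.960^1.565 ≈ 153.68 mb.
P_c = 1012 − 153.68 = 858.32 ≈ 858 mb.

858 mb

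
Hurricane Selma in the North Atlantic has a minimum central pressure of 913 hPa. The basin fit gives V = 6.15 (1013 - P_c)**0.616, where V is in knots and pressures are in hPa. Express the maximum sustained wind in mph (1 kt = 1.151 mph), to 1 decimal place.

120.8 mph

ΔP = 1013 − 913 = 100 hPa.
V ≈ 6.15 × 100^0.616 = 6.15 × 17.061 ≈ 104.924 kt.
104.924 × 1.151 ≈ 120.77 mph → 120.8 mph.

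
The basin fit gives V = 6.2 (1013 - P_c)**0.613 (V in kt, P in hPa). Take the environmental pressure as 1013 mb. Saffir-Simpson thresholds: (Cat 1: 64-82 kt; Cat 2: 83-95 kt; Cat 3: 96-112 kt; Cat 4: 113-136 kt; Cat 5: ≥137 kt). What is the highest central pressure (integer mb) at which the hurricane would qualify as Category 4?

Category 4 begins at V = 113 kt.
Required ΔP = (113/6.2)^(1/0.613) = 18.226^1.631 ≈ 113.92 mb.
P_c ≤ 1013 − 113.92 = 899.08, so the highest integer P_c is 899 mb.

899 mb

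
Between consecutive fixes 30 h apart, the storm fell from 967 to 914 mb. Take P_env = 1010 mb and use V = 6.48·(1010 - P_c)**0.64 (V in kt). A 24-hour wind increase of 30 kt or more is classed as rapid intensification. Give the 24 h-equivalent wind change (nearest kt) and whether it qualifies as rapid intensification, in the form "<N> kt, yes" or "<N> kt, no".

V₁: ΔP = 43, V ≈ 6.48 × 43^0.64 ≈ 71.94 kt.
V₂: ΔP = 96, V ≈ 6.48 × 96^0.64 ≈ 120.29 kt.
ΔV over 30 h = 48.35 kt → 24 h equivalent = 48.35 × 24/30 ≈ 38.68 kt.
39 kt ≥ 30 kt ⇒ rapid intensification.

39 kt, yes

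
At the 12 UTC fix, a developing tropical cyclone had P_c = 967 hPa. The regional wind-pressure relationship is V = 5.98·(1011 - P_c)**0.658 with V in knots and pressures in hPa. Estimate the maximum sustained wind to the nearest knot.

72 kt

ΔP = 1011 − 967 = 44 hPa.
44^0.658 ≈ 12.061.
V ≈ 5.98 × 12.061 ≈ 72.1 kt.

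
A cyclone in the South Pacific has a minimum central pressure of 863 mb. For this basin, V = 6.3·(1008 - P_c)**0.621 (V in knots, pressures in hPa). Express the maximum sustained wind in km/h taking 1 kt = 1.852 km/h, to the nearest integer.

257 km/h

ΔP = 1008 − 863 = 145 mb.
V ≈ 6.3 × 145^0.621 = 6.3 × 21.989 ≈ 138.532 kt.
138.532 × 1.852 ≈ 256.56 km/h → 257 km/h.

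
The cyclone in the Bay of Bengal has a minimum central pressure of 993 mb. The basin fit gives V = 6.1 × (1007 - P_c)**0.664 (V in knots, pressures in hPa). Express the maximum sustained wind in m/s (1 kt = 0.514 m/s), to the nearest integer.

ΔP = 1007 − 993 = 14 mb.
V ≈ 6.1 × 14^0.664 = 6.1 × 5.768 ≈ 35.185 kt.
35.185 × 0.514 ≈ 18.09 m/s → 18 m/s.

18 m/s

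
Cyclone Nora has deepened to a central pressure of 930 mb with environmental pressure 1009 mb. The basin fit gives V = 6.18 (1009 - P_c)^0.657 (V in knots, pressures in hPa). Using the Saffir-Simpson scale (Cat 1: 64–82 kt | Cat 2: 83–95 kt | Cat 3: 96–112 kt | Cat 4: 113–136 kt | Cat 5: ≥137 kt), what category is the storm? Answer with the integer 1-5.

ΔP = 1009 − 930 = 79 mb.
V ≈ 6.18 × 79^0.657 = 6.18 × 17.65 ≈ 109 kt.
109 kt falls in the Category 3 band.

3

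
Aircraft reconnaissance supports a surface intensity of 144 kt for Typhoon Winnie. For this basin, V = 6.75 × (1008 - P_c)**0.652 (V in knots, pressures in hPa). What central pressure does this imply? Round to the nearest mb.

899 mb

ΔP = (V / 6.75)^(1/0.652) = (144/6.75)^1.534.
144/6.75 = 21.333; 21.333^1.534 ≈ 109.25 mb.
P_c = 1008 − 109.25 = 898.75 ≈ 899 mb.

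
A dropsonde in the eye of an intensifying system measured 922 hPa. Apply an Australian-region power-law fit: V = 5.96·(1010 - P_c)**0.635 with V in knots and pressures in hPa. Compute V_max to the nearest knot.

102 kt

ΔP = 1010 − 922 = 88 hPa.
88^0.635 ≈ 17.169.
V ≈ 5.96 × 17.169 ≈ 102.3 kt.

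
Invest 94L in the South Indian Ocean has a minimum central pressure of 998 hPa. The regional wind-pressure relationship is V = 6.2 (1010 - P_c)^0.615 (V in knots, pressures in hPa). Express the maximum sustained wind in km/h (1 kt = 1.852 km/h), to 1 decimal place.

ΔP = 1010 − 998 = 12 hPa.
V ≈ 6.2 × 12^0.615 = 6.2 × 4.610 ≈ 28.582 kt.
28.582 × 1.852 ≈ 52.93 km/h → 52.9 km/h.

52.9 km/h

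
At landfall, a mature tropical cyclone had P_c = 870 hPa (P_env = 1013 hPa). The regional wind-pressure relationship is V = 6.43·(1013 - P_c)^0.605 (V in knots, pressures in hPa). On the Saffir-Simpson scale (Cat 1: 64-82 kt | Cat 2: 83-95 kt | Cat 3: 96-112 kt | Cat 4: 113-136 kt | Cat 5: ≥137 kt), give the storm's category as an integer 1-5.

4

ΔP = 1013 − 870 = 143 hPa.
V ≈ 6.43 × 143^0.605 = 6.43 × 20.14 ≈ 129 kt.
129 kt falls in the Category 4 band.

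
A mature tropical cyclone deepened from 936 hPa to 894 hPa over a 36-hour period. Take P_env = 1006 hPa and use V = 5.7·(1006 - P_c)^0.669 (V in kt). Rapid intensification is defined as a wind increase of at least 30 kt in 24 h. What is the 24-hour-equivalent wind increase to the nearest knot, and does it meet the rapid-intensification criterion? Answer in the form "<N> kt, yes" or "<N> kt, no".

24 kt, no

V₁: ΔP = 70, V ≈ 5.7 × 70^0.669 ≈ 97.78 kt.
V₂: ΔP = 112, V ≈ 5.7 × 112^0.669 ≈ 133.91 kt.
ΔV over 36 h = 36.13 kt → 24 h equivalent = 36.13 × 24/36 ≈ 24.09 kt.
24 kt < 30 kt ⇒ not rapid intensification.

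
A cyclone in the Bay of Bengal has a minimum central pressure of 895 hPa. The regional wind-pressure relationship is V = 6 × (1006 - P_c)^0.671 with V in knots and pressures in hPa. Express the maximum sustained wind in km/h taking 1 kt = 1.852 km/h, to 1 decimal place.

ΔP = 1006 − 895 = 111 hPa.
V ≈ 6 × 111^0.671 = 6 × 23.573 ≈ 141.437 kt.
141.437 × 1.852 ≈ 261.94 km/h → 261.9 km/h.

261.9 km/h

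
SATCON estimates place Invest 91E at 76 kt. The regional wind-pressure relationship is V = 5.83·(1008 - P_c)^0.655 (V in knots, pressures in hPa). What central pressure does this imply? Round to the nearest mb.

ΔP = (V / 5.83)^(1/0.655) = (76/5.83)^1.527.
76/5.83 = 13.036; 13.036^1.527 ≈ 50.41 mb.
P_c = 1008 − 50.41 = 957.59 ≈ 958 mb.

958 mb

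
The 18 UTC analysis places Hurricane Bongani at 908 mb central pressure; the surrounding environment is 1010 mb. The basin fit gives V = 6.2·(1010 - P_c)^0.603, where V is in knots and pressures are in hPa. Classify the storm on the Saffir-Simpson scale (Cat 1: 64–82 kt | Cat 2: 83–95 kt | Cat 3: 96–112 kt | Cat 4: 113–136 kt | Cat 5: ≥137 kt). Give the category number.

3

ΔP = 1010 − 908 = 102 mb.
V ≈ 6.2 × 102^0.603 = 6.2 × 16.26 ≈ 101 kt.
101 kt falls in the Category 3 band.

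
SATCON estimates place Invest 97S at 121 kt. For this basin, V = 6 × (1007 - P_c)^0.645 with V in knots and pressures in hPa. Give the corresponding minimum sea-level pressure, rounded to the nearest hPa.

902 hPa

ΔP = (V / 6)^(1/0.645) = (121/6)^1.550.
121/6 = 20.167; 20.167^1.550 ≈ 105.36 hPa.
P_c = 1007 − 105.36 = 901.64 ≈ 902 hPa.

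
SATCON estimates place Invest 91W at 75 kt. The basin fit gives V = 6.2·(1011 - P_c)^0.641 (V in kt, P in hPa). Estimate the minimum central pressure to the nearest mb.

ΔP = (V / 6.2)^(1/0.641) = (75/6.2)^1.560.
75/6.2 = 12.097; 12.097^1.560 ≈ 48.87 mb.
P_c = 1011 − 48.87 = 962.13 ≈ 962 mb.

962 mb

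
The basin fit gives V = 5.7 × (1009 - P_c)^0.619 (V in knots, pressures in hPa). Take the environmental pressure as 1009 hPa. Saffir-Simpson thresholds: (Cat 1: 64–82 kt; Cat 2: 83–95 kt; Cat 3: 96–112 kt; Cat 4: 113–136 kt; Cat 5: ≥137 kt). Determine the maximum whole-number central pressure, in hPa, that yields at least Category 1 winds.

959 hPa

Category 1 begins at V = 64 kt.
Required ΔP = (64/5.7)^(1/0.619) = 11.228^1.616 ≈ 49.75 hPa.
P_c ≤ 1009 − 49.75 = 959.25, so the highest integer P_c is 959 hPa.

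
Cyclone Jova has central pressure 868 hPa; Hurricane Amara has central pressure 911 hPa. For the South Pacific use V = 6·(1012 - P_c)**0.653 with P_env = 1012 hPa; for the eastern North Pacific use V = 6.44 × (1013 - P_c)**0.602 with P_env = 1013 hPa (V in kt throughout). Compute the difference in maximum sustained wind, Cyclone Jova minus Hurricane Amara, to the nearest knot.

Cyclone Jova: ΔP = 144; V ≈ 6 × 144^0.653 ≈ 154.01 kt.
Hurricane Amara: ΔP = 102; V ≈ 6.44 × 102^0.602 ≈ 104.25 kt.
Difference ≈ 154.01 − 104.25 = 49.76 → 50 kt.

50 kt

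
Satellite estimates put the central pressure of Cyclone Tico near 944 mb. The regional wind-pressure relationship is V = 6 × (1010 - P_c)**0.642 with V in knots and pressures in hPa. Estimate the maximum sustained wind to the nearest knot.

ΔP = 1010 − 944 = 66 mb.
66^0.642 ≈ 14.728.
V ≈ 6 × 14.728 ≈ 88.4 kt.

88 kt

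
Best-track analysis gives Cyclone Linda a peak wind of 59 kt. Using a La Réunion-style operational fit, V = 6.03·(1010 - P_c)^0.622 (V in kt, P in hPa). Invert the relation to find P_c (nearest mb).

971 mb

ΔP = (V / 6.03)^(1/0.622) = (59/6.03)^1.608.
59/6.03 = 9.784; 9.784^1.608 ≈ 39.13 mb.
P_c = 1010 − 39.13 = 970.87 ≈ 971 mb.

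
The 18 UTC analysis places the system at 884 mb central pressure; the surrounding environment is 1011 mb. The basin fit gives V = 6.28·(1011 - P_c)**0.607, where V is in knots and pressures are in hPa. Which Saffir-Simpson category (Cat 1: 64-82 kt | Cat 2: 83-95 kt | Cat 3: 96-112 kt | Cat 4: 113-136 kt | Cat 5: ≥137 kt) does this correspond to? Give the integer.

4

ΔP = 1011 − 884 = 127 mb.
V ≈ 6.28 × 127^0.607 = 6.28 × 18.92 ≈ 119 kt.
119 kt falls in the Category 4 band.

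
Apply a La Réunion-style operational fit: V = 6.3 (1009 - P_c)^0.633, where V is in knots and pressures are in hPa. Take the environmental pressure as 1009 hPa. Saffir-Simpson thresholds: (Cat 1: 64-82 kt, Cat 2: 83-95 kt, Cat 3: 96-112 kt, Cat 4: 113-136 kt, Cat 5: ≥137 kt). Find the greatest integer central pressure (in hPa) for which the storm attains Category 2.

950 hPa

Category 2 begins at V = 83 kt.
Required ΔP = (83/6.3)^(1/0.633) = 13.175^1.580 ≈ 58.74 hPa.
P_c ≤ 1009 − 58.74 = 950.26, so the highest integer P_c is 950 hPa.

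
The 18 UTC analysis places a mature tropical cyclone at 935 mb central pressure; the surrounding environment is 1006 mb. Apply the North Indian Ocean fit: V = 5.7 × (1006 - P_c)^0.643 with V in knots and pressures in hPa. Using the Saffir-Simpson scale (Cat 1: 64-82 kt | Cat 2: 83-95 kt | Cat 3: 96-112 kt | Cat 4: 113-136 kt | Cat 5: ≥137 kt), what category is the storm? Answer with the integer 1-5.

ΔP = 1006 − 935 = 71 mb.
V ≈ 5.7 × 71^0.643 = 5.7 × 15.50 ≈ 88 kt.
88 kt falls in the Category 2 band.

2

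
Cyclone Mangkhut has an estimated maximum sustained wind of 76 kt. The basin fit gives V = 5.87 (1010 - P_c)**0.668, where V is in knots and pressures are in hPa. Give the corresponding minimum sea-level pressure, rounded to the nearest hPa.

ΔP = (V / 5.87)^(1/0.668) = (76/5.87)^1.497.
76/5.87 = 12.947; 12.947^1.497 ≈ 46.23 hPa.
P_c = 1010 − 46.23 = 963.77 ≈ 964 hPa.

964 hPa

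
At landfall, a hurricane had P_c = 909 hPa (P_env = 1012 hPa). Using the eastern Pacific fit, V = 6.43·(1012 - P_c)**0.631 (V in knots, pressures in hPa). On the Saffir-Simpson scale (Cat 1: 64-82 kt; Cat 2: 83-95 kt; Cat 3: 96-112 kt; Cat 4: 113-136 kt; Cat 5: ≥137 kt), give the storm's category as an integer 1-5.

ΔP = 1012 − 909 = 103 hPa.
V ≈ 6.43 × 103^0.631 = 6.43 × 18.63 ≈ 120 kt.
120 kt falls in the Category 4 band.

4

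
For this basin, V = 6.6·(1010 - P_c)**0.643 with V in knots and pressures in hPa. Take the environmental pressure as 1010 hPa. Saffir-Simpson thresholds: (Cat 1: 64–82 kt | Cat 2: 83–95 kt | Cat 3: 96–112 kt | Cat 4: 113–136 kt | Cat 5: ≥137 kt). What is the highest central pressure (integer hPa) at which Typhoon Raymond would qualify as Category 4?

Category 4 begins at V = 113 kt.
Required ΔP = (113/6.6)^(1/0.643) = 17.121^1.555 ≈ 82.87 hPa.
P_c ≤ 1010 − 82.87 = 927.13, so the highest integer P_c is 927 hPa.

927 hPa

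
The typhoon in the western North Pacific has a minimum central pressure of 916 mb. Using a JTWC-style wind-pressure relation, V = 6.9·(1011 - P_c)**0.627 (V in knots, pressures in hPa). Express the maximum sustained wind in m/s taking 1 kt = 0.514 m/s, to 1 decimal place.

ΔP = 1011 − 916 = 95 mb.
V ≈ 6.9 × 95^0.627 = 6.9 × 17.379 ≈ 119.917 kt.
119.917 × 0.514 ≈ 61.64 m/s → 61.6 m/s.

61.6 m/s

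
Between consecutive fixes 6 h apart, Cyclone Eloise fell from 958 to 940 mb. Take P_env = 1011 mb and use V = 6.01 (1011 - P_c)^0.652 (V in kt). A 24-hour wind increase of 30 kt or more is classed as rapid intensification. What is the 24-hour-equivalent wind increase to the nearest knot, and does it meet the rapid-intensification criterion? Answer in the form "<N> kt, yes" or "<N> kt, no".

67 kt, yes

V₁: ΔP = 53, V ≈ 6.01 × 53^0.652 ≈ 80.00 kt.
V₂: ΔP = 71, V ≈ 6.01 × 71^0.652 ≈ 96.80 kt.
ΔV over 6 h = 16.80 kt → 24 h equivalent = 16.80 × 24/6 ≈ 67.20 kt.
67 kt ≥ 30 kt ⇒ rapid intensification.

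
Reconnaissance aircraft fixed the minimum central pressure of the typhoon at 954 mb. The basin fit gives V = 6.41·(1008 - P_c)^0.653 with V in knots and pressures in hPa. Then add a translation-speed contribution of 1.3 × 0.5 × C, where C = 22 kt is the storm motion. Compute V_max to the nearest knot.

ΔP = 1008 − 954 = 54 mb.
54^0.653 ≈ 13.529.
V ≈ 6.41 × 13.529 ≈ 86.7 kt.
Translation term: 1.3 × 0.5 × 22 = 14.3 kt.
Corrected V ≈ 101 kt → 101 kt.

101 kt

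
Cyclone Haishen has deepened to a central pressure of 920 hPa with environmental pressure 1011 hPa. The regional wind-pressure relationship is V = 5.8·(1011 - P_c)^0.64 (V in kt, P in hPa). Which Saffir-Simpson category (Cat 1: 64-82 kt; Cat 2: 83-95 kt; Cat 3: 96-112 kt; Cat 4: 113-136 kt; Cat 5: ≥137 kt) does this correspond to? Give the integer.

ΔP = 1011 − 920 = 91 hPa.
V ≈ 5.8 × 91^0.64 = 5.8 × 17.94 ≈ 104 kt.
104 kt falls in the Category 3 band.

3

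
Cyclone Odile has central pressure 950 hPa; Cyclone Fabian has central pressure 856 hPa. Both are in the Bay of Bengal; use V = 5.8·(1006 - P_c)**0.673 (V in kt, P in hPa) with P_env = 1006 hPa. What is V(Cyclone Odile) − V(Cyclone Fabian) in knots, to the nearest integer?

Cyclone Odile: ΔP = 56; V ≈ 5.8 × 56^0.673 ≈ 87.09 kt.
Cyclone Fabian: ΔP = 150; V ≈ 5.8 × 150^0.673 ≈ 169.02 kt.
Difference ≈ 87.09 − 169.02 = -81.93 → -82 kt.

-82 kt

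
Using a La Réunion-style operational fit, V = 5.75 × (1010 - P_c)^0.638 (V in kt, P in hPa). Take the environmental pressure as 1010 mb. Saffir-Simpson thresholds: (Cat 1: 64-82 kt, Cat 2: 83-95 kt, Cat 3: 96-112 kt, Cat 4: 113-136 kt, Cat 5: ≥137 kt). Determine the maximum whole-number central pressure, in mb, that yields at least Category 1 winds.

966 mb

Category 1 begins at V = 64 kt.
Required ΔP = (64/5.75)^(1/0.638) = 11.130^1.567 ≈ 43.68 mb.
P_c ≤ 1010 − 43.68 = 966.32, so the highest integer P_c is 966 mb.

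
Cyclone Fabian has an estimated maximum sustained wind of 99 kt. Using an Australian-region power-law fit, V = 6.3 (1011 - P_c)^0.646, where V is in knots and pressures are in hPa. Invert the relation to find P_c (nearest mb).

ΔP = (V / 6.3)^(1/0.646) = (99/6.3)^1.548.
99/6.3 = 15.714; 15.714^1.548 ≈ 71.10 mb.
P_c = 1011 − 71.10 = 939.90 ≈ 940 mb.

940 mb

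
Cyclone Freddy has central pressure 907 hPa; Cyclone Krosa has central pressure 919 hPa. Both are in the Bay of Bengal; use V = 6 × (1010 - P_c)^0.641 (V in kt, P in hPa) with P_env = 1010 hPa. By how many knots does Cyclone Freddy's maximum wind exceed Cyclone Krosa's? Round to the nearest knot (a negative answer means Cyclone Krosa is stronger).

9 kt

Cyclone Freddy: ΔP = 103; V ≈ 6 × 103^0.641 ≈ 117.05 kt.
Cyclone Krosa: ΔP = 91; V ≈ 6 × 91^0.641 ≈ 108.12 kt.
Difference ≈ 117.05 − 108.12 = 8.93 → 9 kt.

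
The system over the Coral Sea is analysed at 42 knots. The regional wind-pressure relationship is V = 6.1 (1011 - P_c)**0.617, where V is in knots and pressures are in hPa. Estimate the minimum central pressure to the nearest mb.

988 mb

ΔP = (V / 6.1)^(1/0.617) = (42/6.1)^1.621.
42/6.1 = 6.885; 6.885^1.621 ≈ 22.81 mb.
P_c = 1011 − 22.81 = 988.19 ≈ 988 mb.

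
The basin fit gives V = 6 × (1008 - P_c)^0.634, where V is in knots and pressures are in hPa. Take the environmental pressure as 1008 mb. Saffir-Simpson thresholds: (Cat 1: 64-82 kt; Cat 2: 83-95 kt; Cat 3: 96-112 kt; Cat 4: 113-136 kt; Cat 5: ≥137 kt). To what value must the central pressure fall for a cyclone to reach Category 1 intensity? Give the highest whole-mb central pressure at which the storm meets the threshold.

Category 1 begins at V = 64 kt.
Required ΔP = (64/6)^(1/0.634) = 10.667^1.577 ≈ 41.83 mb.
P_c ≤ 1008 − 41.83 = 966.17, so the highest integer P_c is 966 mb.

966 mb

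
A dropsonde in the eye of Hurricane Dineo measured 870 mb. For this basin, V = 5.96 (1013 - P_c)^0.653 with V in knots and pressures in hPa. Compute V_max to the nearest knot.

152 kt

ΔP = 1013 − 870 = 143 mb.
143^0.653 ≈ 25.553.
V ≈ 5.96 × 25.553 ≈ 152.3 kt.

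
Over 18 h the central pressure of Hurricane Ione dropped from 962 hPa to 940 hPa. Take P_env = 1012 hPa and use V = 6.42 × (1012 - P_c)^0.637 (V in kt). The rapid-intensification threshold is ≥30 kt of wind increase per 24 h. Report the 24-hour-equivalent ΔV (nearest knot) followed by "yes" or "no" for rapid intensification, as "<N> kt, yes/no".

V₁: ΔP = 50, V ≈ 6.42 × 50^0.637 ≈ 77.59 kt.
V₂: ΔP = 72, V ≈ 6.42 × 72^0.637 ≈ 97.87 kt.
ΔV over 18 h = 20.28 kt → 24 h equivalent = 20.28 × 24/18 ≈ 27.04 kt.
27 kt < 30 kt ⇒ not rapid intensification.

27 kt, no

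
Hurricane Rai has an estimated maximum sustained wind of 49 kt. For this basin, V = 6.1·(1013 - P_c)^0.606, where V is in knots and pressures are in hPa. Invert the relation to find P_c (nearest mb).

982 mb

ΔP = (V / 6.1)^(1/0.606) = (49/6.1)^1.650.
49/6.1 = 8.033; 8.033^1.650 ≈ 31.13 mb.
P_c = 1013 − 31.13 = 981.87 ≈ 982 mb.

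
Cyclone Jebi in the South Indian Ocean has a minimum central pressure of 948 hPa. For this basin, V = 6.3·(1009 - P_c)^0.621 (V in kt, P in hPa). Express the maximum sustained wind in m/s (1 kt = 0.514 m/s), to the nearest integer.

ΔP = 1009 − 948 = 61 hPa.
V ≈ 6.3 × 61^0.621 = 6.3 × 12.844 ≈ 80.915 kt.
80.915 × 0.514 ≈ 41.59 m/s → 42 m/s.

42 m/s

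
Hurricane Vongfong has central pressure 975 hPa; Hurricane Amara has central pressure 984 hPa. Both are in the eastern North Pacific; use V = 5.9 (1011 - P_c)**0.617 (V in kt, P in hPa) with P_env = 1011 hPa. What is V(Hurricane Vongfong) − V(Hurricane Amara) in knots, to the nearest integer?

9 kt

Hurricane Vongfong: ΔP = 36; V ≈ 5.9 × 36^0.617 ≈ 53.84 kt.
Hurricane Amara: ΔP = 27; V ≈ 5.9 × 27^0.617 ≈ 45.08 kt.
Difference ≈ 53.84 − 45.08 = 8.76 → 9 kt.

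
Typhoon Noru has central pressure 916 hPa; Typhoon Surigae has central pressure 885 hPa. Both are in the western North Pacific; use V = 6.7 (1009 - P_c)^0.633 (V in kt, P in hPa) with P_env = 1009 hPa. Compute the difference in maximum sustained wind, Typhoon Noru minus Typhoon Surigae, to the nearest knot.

Typhoon Noru: ΔP = 93; V ≈ 6.7 × 93^0.633 ≈ 118.07 kt.
Typhoon Surigae: ΔP = 124; V ≈ 6.7 × 124^0.633 ≈ 141.65 kt.
Difference ≈ 118.07 − 141.65 = -23.58 → -24 kt.

-24 kt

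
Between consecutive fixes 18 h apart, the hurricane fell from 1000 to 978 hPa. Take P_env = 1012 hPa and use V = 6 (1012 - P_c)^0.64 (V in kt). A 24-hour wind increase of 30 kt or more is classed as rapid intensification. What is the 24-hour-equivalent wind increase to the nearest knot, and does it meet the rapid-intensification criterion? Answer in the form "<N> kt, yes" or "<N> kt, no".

37 kt, yes

V₁: ΔP = 12, V ≈ 6 × 12^0.64 ≈ 29.43 kt.
V₂: ΔP = 34, V ≈ 6 × 34^0.64 ≈ 57.32 kt.
ΔV over 18 h = 27.89 kt → 24 h equivalent = 27.89 × 24/18 ≈ 37.19 kt.
37 kt ≥ 30 kt ⇒ rapid intensification.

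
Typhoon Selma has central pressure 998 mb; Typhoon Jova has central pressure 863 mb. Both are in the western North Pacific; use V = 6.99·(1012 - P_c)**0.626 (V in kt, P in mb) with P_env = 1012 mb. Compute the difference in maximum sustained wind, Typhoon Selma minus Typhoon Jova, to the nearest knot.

-124 kt

Typhoon Selma: ΔP = 14; V ≈ 6.99 × 14^0.626 ≈ 36.47 kt.
Typhoon Jova: ΔP = 149; V ≈ 6.99 × 149^0.626 ≈ 160.28 kt.
Difference ≈ 36.47 − 160.28 = -123.81 → -124 kt.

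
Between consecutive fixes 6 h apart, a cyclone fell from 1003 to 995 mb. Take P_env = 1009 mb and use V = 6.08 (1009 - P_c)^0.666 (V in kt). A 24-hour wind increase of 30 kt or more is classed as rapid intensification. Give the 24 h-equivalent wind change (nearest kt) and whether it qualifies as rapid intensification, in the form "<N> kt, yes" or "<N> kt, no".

V₁: ΔP = 6, V ≈ 6.08 × 6^0.666 ≈ 20.05 kt.
V₂: ΔP = 14, V ≈ 6.08 × 14^0.666 ≈ 35.26 kt.
ΔV over 6 h = 15.21 kt → 24 h equivalent = 15.21 × 24/6 ≈ 60.84 kt.
61 kt ≥ 30 kt ⇒ rapid intensification.

61 kt, yes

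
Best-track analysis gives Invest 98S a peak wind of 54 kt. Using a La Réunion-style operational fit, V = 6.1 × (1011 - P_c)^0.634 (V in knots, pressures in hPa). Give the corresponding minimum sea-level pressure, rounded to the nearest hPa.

ΔP = (V / 6.1)^(1/0.634) = (54/6.1)^1.577.
54/6.1 = 8.852; 8.852^1.577 ≈ 31.17 hPa.
P_c = 1011 − 31.17 = 979.83 ≈ 980 hPa.

980 hPa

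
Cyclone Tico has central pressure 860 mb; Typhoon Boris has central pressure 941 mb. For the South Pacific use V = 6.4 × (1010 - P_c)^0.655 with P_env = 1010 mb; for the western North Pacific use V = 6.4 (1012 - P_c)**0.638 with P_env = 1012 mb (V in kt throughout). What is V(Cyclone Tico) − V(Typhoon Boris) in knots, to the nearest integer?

Cyclone Tico: ΔP = 150; V ≈ 6.4 × 150^0.655 ≈ 170.42 kt.
Typhoon Boris: ΔP = 71; V ≈ 6.4 × 71^0.638 ≈ 97.11 kt.
Difference ≈ 170.42 − 97.11 = 73.31 → 73 kt.

73 kt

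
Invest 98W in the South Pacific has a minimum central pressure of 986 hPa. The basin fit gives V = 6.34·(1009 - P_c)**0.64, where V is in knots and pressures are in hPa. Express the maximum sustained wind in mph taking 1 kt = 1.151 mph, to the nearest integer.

ΔP = 1009 − 986 = 23 hPa.
V ≈ 6.34 × 23^0.64 = 6.34 × 7.439 ≈ 47.162 kt.
47.162 × 1.151 ≈ 54.28 mph → 54 mph.

54 mph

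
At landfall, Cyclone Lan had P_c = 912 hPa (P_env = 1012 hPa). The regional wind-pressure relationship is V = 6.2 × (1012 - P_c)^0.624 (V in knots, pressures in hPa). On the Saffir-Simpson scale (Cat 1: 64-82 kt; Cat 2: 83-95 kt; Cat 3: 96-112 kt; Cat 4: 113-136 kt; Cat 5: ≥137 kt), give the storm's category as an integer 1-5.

3

ΔP = 1012 − 912 = 100 hPa.
V ≈ 6.2 × 100^0.624 = 6.2 × 17.70 ≈ 110 kt.
110 kt falls in the Category 3 band.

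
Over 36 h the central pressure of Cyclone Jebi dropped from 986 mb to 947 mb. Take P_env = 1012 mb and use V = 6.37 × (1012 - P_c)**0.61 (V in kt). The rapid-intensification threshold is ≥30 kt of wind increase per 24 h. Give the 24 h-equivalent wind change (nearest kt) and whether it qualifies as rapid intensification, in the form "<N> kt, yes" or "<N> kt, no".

23 kt, no

V₁: ΔP = 26, V ≈ 6.37 × 26^0.61 ≈ 46.48 kt.
V₂: ΔP = 65, V ≈ 6.37 × 65^0.61 ≈ 81.29 kt.
ΔV over 36 h = 34.81 kt → 24 h equivalent = 34.81 × 24/36 ≈ 23.21 kt.
23 kt < 30 kt ⇒ not rapid intensification.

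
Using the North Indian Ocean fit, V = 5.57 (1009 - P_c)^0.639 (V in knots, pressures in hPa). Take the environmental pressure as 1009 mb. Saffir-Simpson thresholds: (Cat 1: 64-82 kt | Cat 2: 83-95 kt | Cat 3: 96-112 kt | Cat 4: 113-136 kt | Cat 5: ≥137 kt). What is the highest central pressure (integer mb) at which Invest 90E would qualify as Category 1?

Category 1 begins at V = 64 kt.
Required ΔP = (64/5.57)^(1/0.639) = 11.490^1.565 ≈ 45.64 mb.
P_c ≤ 1009 − 45.64 = 963.36, so the highest integer P_c is 963 mb.

963 mb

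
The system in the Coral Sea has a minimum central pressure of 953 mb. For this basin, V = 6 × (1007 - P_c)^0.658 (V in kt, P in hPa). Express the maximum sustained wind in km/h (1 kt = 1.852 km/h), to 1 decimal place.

ΔP = 1007 − 953 = 54 mb.
V ≈ 6 × 54^0.658 = 6 × 13.801 ≈ 82.807 kt.
82.807 × 1.852 ≈ 153.36 km/h → 153.4 km/h.

153.4 km/h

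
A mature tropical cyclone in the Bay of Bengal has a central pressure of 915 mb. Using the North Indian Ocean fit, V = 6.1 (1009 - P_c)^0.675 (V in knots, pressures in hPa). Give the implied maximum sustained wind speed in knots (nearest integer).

ΔP = 1009 − 915 = 94 mb.
94^0.675 ≈ 21.471.
V ≈ 6.1 × 21.471 ≈ 131.0 kt.

131 kt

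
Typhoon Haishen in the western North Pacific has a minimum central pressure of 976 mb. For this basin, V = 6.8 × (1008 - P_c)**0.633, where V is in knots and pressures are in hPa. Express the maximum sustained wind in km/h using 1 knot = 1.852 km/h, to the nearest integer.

113 km/h

ΔP = 1008 − 976 = 32 mb.
V ≈ 6.8 × 32^0.633 = 6.8 × 8.969 ≈ 60.991 kt.
60.991 × 1.852 ≈ 112.96 km/h → 113 km/h.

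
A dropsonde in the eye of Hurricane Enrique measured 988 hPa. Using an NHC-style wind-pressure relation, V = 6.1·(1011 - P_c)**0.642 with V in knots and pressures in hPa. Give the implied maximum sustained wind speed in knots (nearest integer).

ΔP = 1011 − 988 = 23 hPa.
23^0.642 ≈ 7.486.
V ≈ 6.1 × 7.486 ≈ 45.7 kt.

46 kt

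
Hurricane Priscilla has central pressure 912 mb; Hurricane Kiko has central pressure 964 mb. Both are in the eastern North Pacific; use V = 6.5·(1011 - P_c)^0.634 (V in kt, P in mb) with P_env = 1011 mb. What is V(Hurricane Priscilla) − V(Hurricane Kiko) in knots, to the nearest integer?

45 kt

Hurricane Priscilla: ΔP = 99; V ≈ 6.5 × 99^0.634 ≈ 119.71 kt.
Hurricane Kiko: ΔP = 47; V ≈ 6.5 × 47^0.634 ≈ 74.65 kt.
Difference ≈ 119.71 − 74.65 = 45.06 → 45 kt.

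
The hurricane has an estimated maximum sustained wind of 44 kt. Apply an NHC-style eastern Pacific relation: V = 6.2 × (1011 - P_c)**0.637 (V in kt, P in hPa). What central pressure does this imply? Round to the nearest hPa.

ΔP = (V / 6.2)^(1/0.637) = (44/6.2)^1.570.
44/6.2 = 7.097; 7.097^1.570 ≈ 21.68 hPa.
P_c = 1011 − 21.68 = 989.32 ≈ 989 hPa.

989 hPa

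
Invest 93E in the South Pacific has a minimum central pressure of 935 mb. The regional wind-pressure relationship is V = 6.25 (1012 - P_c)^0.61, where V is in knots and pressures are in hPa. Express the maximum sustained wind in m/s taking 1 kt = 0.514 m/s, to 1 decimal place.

ΔP = 1012 − 935 = 77 mb.
V ≈ 6.25 × 77^0.61 = 6.25 × 14.150 ≈ 88.438 kt.
88.438 × 0.514 ≈ 45.46 m/s → 45.5 m/s.

45.5 m/s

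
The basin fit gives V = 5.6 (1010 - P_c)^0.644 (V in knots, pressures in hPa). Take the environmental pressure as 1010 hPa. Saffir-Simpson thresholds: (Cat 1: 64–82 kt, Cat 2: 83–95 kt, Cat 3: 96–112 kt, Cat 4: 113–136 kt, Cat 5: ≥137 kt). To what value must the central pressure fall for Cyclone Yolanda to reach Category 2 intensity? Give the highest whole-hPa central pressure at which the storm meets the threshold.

944 hPa

Category 2 begins at V = 83 kt.
Required ΔP = (83/5.6)^(1/0.644) = 14.821^1.553 ≈ 65.79 hPa.
P_c ≤ 1010 − 65.79 = 944.21, so the highest integer P_c is 944 hPa.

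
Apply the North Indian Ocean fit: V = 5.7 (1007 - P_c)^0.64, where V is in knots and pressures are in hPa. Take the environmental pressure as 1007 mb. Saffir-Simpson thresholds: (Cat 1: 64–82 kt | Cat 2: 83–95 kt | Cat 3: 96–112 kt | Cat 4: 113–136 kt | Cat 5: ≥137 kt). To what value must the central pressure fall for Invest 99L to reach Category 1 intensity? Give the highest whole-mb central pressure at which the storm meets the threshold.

963 mb

Category 1 begins at V = 64 kt.
Required ΔP = (64/5.7)^(1/0.64) = 11.228^1.562 ≈ 43.76 mb.
P_c ≤ 1007 − 43.76 = 963.24, so the highest integer P_c is 963 mb.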